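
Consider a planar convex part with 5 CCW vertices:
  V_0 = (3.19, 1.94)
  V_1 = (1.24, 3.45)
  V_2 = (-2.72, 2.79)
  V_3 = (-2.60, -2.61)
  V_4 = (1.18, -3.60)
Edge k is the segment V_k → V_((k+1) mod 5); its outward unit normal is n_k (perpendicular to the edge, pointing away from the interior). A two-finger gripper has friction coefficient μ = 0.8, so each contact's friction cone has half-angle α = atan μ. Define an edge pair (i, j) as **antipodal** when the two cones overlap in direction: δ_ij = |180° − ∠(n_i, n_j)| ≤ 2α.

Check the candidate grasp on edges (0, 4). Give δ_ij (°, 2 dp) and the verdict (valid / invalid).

α = atan 0.8 = 38.66°;  2α = 77.32°
edge 0: e_0 = (-1.95, +1.51);  n_0 = (+0.6123, +0.7907)
edge 4: e_4 = (+2.01, +5.54);  n_4 = (+0.9400, -0.3411)
∠(n_0, n_4) = 72.19°
δ = |180° − 72.19°| = 107.81°
107.81° > 2α = 77.32°  →  invalid

δ = 107.81°, invalid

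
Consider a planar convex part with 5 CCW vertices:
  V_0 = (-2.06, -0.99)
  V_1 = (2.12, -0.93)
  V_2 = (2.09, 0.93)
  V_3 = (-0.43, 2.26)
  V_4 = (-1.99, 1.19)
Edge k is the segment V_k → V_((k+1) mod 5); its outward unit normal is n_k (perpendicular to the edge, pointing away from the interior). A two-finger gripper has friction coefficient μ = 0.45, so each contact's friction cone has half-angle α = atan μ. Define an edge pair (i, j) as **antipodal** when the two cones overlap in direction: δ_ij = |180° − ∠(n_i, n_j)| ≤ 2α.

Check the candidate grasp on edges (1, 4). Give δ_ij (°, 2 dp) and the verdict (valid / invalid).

δ = 2.76°, valid

α = atan 0.45 = 24.23°;  2α = 48.46°
edge 1: e_1 = (-0.03, +1.86);  n_1 = (+0.9999, +0.0161)
edge 4: e_4 = (-0.07, -2.18);  n_4 = (-0.9995, +0.0321)
∠(n_1, n_4) = 177.24°
δ = |180° − 177.24°| = 2.76°
2.76° ≤ 2α = 48.46°  →  valid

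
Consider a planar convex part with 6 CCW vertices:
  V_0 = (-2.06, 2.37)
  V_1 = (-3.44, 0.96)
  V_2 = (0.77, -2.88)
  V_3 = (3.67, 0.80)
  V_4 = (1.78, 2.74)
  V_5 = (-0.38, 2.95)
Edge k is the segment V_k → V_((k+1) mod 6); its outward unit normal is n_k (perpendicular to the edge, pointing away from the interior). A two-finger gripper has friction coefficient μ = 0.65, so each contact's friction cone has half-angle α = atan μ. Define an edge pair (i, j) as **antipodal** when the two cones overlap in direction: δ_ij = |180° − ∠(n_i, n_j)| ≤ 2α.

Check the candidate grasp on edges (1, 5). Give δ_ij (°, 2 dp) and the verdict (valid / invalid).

α = atan 0.65 = 33.02°;  2α = 66.05°
edge 1: e_1 = (+4.21, -3.84);  n_1 = (-0.6739, -0.7388)
edge 5: e_5 = (-1.68, -0.58);  n_5 = (-0.3263, +0.9453)
∠(n_1, n_5) = 118.58°
δ = |180° − 118.58°| = 61.42°
61.42° ≤ 2α = 66.05°  →  valid

δ = 61.42°, valid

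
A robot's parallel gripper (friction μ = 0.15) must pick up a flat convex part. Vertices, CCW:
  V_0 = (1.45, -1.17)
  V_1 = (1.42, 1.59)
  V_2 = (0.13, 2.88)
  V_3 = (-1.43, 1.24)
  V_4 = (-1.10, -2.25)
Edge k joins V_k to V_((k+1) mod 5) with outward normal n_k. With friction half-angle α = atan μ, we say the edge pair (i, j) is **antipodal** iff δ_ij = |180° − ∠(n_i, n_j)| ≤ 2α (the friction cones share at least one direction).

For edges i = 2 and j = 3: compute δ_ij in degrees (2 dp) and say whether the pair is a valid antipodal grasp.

δ = 131.03°, invalid

α = atan 0.15 = 8.53°;  2α = 17.06°
edge 2: e_2 = (-1.56, -1.64);  n_2 = (-0.7246, +0.6892)
edge 3: e_3 = (+0.33, -3.49);  n_3 = (-0.9956, -0.0941)
∠(n_2, n_3) = 48.97°
δ = |180° − 48.97°| = 131.03°
131.03° > 2α = 17.06°  →  invalid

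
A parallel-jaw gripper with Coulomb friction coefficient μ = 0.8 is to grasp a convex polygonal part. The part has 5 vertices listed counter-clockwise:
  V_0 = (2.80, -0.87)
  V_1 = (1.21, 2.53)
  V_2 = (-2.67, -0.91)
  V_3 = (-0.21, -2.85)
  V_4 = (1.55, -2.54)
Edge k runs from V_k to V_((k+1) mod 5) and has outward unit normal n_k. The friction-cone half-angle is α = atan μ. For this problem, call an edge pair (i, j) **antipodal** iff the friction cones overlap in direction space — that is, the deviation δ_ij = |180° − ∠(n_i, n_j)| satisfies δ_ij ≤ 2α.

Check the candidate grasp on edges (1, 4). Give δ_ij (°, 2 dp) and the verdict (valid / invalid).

δ = 11.62°, valid

α = atan 0.8 = 38.66°;  2α = 77.32°
edge 1: e_1 = (-3.88, -3.44);  n_1 = (-0.6634, +0.7483)
edge 4: e_4 = (+1.25, +1.67);  n_4 = (+0.8006, -0.5992)
∠(n_1, n_4) = 168.38°
δ = |180° − 168.38°| = 11.62°
11.62° ≤ 2α = 77.32°  →  valid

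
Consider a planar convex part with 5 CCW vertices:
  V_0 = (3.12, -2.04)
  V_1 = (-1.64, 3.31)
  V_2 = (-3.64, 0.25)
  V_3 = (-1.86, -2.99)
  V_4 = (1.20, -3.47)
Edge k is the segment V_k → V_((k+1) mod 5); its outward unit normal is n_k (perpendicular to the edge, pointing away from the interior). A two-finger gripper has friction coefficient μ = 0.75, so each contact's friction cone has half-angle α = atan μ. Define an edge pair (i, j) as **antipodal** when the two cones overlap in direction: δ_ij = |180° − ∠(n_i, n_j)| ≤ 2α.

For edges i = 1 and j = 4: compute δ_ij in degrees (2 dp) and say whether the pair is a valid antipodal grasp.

α = atan 0.75 = 36.87°;  2α = 73.74°
edge 1: e_1 = (-2.00, -3.06);  n_1 = (-0.8371, +0.5471)
edge 4: e_4 = (+1.92, +1.43);  n_4 = (+0.5973, -0.8020)
∠(n_1, n_4) = 159.85°
δ = |180° − 159.85°| = 20.15°
20.15° ≤ 2α = 73.74°  →  valid

δ = 20.15°, valid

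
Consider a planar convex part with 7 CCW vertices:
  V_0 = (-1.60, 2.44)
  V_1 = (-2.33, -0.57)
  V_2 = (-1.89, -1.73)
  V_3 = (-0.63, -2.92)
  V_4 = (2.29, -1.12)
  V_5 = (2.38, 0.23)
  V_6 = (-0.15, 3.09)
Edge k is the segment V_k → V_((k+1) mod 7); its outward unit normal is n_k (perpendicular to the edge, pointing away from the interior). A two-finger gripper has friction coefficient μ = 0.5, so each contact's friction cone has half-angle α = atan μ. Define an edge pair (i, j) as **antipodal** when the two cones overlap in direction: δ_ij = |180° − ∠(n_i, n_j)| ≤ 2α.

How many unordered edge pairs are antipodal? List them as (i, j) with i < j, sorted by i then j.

α = atan 0.5 = 26.57°;  2α = 53.13°
n_0 = (-0.9718, +0.2357)
n_1 = (-0.9350, -0.3547)
n_2 = (-0.6866, -0.7270)
n_3 = (+0.5247, -0.8513)
n_4 = (+0.9978, -0.0665)
n_5 = (+0.7490, +0.6626)
n_6 = (-0.4091, +0.9125)
  (0,1): δ = 145.60°  ·
  (0,2): δ = 119.73°  ·
  (0,3): δ = 44.72°  ✓
  (0,4): δ = 9.82°  ✓
  (0,5): δ = 55.13°  ·
  (0,6): δ = 127.78°  ·
  (1,2): δ = 154.14°  ·
  (1,3): δ = 79.12°  ·
  (1,4): δ = 24.59°  ✓
  (1,5): δ = 20.72°  ✓
  (1,6): δ = 93.37°  ·
  (2,3): δ = 104.99°  ·
  (2,4): δ = 50.45°  ✓
  (2,5): δ = 5.14°  ✓
  (2,6): δ = 67.51°  ·
  (3,4): δ = 125.47°  ·
  (3,5): δ = 80.15°  ·
  (3,6): δ = 7.51°  ✓
  (4,5): δ = 134.69°  ·
  (4,6): δ = 62.04°  ·
  (5,6): δ = 107.35°  ·
antipodal pairs: 7

count = 7; pairs: (0,3), (0,4), (1,4), (1,5), (2,4), (2,5), (3,6)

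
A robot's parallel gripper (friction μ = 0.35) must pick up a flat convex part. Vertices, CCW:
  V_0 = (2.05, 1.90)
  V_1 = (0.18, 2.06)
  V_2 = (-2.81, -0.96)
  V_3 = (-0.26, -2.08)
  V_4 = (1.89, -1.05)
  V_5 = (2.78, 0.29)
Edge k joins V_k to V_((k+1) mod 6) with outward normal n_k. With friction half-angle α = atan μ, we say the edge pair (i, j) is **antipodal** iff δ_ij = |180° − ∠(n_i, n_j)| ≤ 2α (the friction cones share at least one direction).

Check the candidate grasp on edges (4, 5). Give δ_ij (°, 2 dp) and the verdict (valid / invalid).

α = atan 0.35 = 19.29°;  2α = 38.58°
edge 4: e_4 = (+0.89, +1.34);  n_4 = (+0.8330, -0.5533)
edge 5: e_5 = (-0.73, +1.61);  n_5 = (+0.9108, +0.4130)
∠(n_4, n_5) = 57.98°
δ = |180° − 57.98°| = 122.02°
122.02° > 2α = 38.58°  →  invalid

δ = 122.02°, invalid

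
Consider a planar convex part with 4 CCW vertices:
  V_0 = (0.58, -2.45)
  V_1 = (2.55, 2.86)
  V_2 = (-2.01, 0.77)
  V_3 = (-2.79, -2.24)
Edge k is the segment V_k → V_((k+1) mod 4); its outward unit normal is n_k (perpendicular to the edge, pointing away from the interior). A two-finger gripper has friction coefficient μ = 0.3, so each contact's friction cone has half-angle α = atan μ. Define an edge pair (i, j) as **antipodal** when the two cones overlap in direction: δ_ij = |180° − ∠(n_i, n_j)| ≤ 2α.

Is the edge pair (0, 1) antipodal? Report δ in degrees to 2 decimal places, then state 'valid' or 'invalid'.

δ = 45.02°, invalid

α = atan 0.3 = 16.70°;  2α = 33.40°
edge 0: e_0 = (+1.97, +5.31);  n_0 = (+0.9376, -0.3478)
edge 1: e_1 = (-4.56, -2.09);  n_1 = (-0.4167, +0.9091)
∠(n_0, n_1) = 134.98°
δ = |180° − 134.98°| = 45.02°
45.02° > 2α = 33.40°  →  invalid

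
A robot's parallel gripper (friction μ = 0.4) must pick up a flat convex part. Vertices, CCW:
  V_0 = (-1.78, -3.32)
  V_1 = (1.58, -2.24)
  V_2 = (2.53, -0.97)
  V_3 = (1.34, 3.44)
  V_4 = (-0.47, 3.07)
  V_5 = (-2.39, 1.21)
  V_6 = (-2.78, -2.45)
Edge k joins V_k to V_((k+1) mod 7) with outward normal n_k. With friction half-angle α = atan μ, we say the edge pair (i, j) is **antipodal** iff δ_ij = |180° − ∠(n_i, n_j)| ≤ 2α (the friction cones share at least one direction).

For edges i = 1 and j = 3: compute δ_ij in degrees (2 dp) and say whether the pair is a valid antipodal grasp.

α = atan 0.4 = 21.80°;  2α = 43.60°
edge 1: e_1 = (+0.95, +1.27);  n_1 = (+0.8008, -0.5990)
edge 3: e_3 = (-1.81, -0.37);  n_3 = (-0.2003, +0.9797)
∠(n_1, n_3) = 138.35°
δ = |180° − 138.35°| = 41.65°
41.65° ≤ 2α = 43.60°  →  valid

δ = 41.65°, valid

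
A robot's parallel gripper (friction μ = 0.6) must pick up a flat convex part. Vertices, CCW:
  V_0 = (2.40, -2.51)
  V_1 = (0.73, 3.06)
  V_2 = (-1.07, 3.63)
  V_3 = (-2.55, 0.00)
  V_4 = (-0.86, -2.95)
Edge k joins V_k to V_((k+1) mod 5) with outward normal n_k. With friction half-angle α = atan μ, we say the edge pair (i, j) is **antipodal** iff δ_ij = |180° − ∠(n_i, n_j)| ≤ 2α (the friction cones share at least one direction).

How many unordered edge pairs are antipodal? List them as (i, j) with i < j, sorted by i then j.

count = 5; pairs: (0,2), (0,3), (1,3), (1,4), (2,4)

α = atan 0.6 = 30.96°;  2α = 61.93°
n_0 = (+0.9579, +0.2872)
n_1 = (+0.3019, +0.9533)
n_2 = (-0.9260, +0.3775)
n_3 = (-0.8677, -0.4971)
n_4 = (+0.1338, -0.9910)
  (0,1): δ = 124.26°  ·
  (0,2): δ = 38.87°  ✓
  (0,3): δ = 13.12°  ✓
  (0,4): δ = 81.00°  ·
  (1,2): δ = 94.61°  ·
  (1,3): δ = 42.62°  ✓
  (1,4): δ = 25.26°  ✓
  (2,3): δ = 128.01°  ·
  (2,4): δ = 60.13°  ✓
  (3,4): δ = 112.12°  ·
antipodal pairs: 5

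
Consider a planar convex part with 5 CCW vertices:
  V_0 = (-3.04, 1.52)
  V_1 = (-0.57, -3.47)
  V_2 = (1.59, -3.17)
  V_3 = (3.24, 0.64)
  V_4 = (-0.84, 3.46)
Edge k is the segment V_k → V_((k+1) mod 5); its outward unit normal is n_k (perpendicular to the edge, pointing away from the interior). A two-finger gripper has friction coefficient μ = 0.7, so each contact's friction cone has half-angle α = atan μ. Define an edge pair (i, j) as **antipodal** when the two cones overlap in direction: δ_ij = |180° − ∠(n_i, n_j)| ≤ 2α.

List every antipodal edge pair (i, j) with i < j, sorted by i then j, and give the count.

α = atan 0.7 = 34.99°;  2α = 69.98°
n_0 = (-0.8962, -0.4436)
n_1 = (+0.1376, -0.9905)
n_2 = (+0.9176, -0.3974)
n_3 = (+0.5686, +0.8226)
n_4 = (-0.6614, +0.7500)
  (0,1): δ = 108.43°  ·
  (0,2): δ = 49.75°  ✓
  (0,3): δ = 29.01°  ✓
  (0,4): δ = 105.07°  ·
  (1,2): δ = 121.32°  ·
  (1,3): δ = 42.56°  ✓
  (1,4): δ = 33.50°  ✓
  (2,3): δ = 101.24°  ·
  (2,4): δ = 25.18°  ✓
  (3,4): δ = 103.94°  ·
antipodal pairs: 5

count = 5; pairs: (0,2), (0,3), (1,3), (1,4), (2,4)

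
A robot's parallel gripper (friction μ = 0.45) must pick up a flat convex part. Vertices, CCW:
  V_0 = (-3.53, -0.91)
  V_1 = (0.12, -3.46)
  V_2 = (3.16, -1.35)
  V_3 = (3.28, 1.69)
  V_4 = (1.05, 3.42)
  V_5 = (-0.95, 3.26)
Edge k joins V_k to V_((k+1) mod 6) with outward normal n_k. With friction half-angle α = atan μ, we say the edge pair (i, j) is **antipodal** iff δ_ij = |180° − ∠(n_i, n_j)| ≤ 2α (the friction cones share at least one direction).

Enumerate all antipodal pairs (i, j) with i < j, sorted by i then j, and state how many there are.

count = 5; pairs: (0,3), (0,4), (1,4), (1,5), (2,5)

α = atan 0.45 = 24.23°;  2α = 48.46°
n_0 = (-0.5727, -0.8198)
n_1 = (+0.5702, -0.8215)
n_2 = (+0.9992, -0.0394)
n_3 = (+0.6130, +0.7901)
n_4 = (-0.0797, +0.9968)
n_5 = (-0.8504, +0.5261)
  (0,1): δ = 110.30°  ·
  (0,2): δ = 57.32°  ·
  (0,3): δ = 2.86°  ✓
  (0,4): δ = 39.51°  ✓
  (0,5): δ = 93.19°  ·
  (1,2): δ = 127.02°  ·
  (1,3): δ = 72.57°  ·
  (1,4): δ = 30.19°  ✓
  (1,5): δ = 23.49°  ✓
  (2,3): δ = 125.54°  ·
  (2,4): δ = 83.17°  ·
  (2,5): δ = 29.48°  ✓
  (3,4): δ = 137.62°  ·
  (3,5): δ = 83.94°  ·
  (4,5): δ = 126.32°  ·
antipodal pairs: 5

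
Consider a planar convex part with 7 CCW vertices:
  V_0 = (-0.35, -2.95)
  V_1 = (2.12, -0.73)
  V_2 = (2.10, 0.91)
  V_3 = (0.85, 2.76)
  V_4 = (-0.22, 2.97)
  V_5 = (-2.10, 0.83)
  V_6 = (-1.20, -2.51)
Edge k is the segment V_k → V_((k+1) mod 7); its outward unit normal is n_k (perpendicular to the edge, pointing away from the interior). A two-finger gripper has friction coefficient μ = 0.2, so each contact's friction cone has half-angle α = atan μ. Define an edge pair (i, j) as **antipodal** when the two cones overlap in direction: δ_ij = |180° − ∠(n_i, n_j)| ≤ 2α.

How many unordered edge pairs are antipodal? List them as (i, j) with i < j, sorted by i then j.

α = atan 0.2 = 11.31°;  2α = 22.62°
n_0 = (+0.6685, -0.7437)
n_1 = (+0.9999, +0.0122)
n_2 = (+0.8286, +0.5599)
n_3 = (+0.1926, +0.9813)
n_4 = (-0.7513, +0.6600)
n_5 = (-0.9656, -0.2602)
n_6 = (-0.4597, -0.8881)
  (0,1): δ = 131.25°  ·
  (0,2): δ = 97.90°  ·
  (0,3): δ = 53.05°  ·
  (0,4): δ = 6.75°  ✓
  (0,5): δ = 63.13°  ·
  (0,6): δ = 110.68°  ·
  (1,2): δ = 146.65°  ·
  (1,3): δ = 101.80°  ·
  (1,4): δ = 42.00°  ·
  (1,5): δ = 14.38°  ✓
  (1,6): δ = 61.93°  ·
  (2,3): δ = 135.15°  ·
  (2,4): δ = 75.35°  ·
  (2,5): δ = 18.97°  ✓
  (2,6): δ = 28.59°  ·
  (3,4): δ = 120.20°  ·
  (3,5): δ = 63.82°  ·
  (3,6): δ = 16.26°  ✓
  (4,5): δ = 123.62°  ·
  (4,6): δ = 76.07°  ·
  (5,6): δ = 132.45°  ·
antipodal pairs: 4

count = 4; pairs: (0,4), (1,5), (2,5), (3,6)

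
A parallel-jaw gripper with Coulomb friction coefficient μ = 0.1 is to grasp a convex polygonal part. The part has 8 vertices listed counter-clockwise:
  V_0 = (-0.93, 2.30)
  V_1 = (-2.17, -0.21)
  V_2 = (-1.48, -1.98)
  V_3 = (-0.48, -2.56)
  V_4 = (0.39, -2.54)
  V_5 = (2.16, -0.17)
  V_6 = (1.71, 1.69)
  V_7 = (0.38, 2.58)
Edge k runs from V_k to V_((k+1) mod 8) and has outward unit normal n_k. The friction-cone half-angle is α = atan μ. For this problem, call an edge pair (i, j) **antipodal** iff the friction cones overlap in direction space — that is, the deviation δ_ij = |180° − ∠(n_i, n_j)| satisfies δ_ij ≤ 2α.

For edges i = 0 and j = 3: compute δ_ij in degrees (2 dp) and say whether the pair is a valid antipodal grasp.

α = atan 0.1 = 5.71°;  2α = 11.42°
edge 0: e_0 = (-1.24, -2.51);  n_0 = (-0.8966, +0.4429)
edge 3: e_3 = (+0.87, +0.02);  n_3 = (+0.0230, -0.9997)
∠(n_0, n_3) = 117.61°
δ = |180° − 117.61°| = 62.39°
62.39° > 2α = 11.42°  →  invalid

δ = 62.39°, invalid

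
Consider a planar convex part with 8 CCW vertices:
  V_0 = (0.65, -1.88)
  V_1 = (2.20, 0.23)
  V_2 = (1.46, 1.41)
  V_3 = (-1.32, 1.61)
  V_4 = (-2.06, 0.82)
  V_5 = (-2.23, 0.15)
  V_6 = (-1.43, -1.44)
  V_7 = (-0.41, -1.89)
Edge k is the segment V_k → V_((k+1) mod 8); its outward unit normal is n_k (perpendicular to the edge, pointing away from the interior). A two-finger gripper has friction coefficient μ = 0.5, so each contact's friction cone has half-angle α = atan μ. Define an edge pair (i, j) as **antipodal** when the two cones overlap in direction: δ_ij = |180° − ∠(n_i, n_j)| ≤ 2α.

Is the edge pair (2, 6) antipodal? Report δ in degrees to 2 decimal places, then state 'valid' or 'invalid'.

δ = 19.69°, valid

α = atan 0.5 = 26.57°;  2α = 53.13°
edge 2: e_2 = (-2.78, +0.20);  n_2 = (+0.0718, +0.9974)
edge 6: e_6 = (+1.02, -0.45);  n_6 = (-0.4036, -0.9149)
∠(n_2, n_6) = 160.31°
δ = |180° − 160.31°| = 19.69°
19.69° ≤ 2α = 53.13°  →  valid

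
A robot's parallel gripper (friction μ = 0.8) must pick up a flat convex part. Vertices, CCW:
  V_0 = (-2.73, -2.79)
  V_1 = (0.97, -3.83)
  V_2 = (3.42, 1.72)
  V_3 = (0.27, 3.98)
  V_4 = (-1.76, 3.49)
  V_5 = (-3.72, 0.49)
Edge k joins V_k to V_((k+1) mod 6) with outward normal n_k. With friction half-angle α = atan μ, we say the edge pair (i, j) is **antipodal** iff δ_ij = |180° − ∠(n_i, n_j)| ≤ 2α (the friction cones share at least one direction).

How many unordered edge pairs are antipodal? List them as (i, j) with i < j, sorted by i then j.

α = atan 0.8 = 38.66°;  2α = 77.32°
n_0 = (-0.2706, -0.9627)
n_1 = (+0.9148, -0.4038)
n_2 = (+0.5829, +0.8125)
n_3 = (-0.2346, +0.9721)
n_4 = (-0.8372, +0.5469)
n_5 = (-0.9573, -0.2890)
  (0,1): δ = 98.12°  ·
  (0,2): δ = 19.96°  ✓
  (0,3): δ = 29.27°  ✓
  (0,4): δ = 72.54°  ✓
  (0,5): δ = 122.50°  ·
  (1,2): δ = 101.84°  ·
  (1,3): δ = 52.61°  ✓
  (1,4): δ = 9.34°  ✓
  (1,5): δ = 40.61°  ✓
  (2,3): δ = 130.77°  ·
  (2,4): δ = 87.50°  ·
  (2,5): δ = 37.55°  ✓
  (3,4): δ = 136.73°  ·
  (3,5): δ = 86.78°  ·
  (4,5): δ = 130.05°  ·
antipodal pairs: 7

count = 7; pairs: (0,2), (0,3), (0,4), (1,3), (1,4), (1,5), (2,5)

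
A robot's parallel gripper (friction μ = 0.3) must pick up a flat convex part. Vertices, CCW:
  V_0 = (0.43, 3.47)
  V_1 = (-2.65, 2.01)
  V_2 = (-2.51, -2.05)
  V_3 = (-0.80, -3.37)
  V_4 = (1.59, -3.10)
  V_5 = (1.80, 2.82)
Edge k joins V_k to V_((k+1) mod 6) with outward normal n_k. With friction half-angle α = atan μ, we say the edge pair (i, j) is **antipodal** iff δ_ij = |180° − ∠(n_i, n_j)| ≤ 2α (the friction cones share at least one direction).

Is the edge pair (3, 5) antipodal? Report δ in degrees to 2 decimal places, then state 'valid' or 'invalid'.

α = atan 0.3 = 16.70°;  2α = 33.40°
edge 3: e_3 = (+2.39, +0.27);  n_3 = (+0.1123, -0.9937)
edge 5: e_5 = (-1.37, +0.65);  n_5 = (+0.4287, +0.9035)
∠(n_3, n_5) = 148.17°
δ = |180° − 148.17°| = 31.83°
31.83° ≤ 2α = 33.40°  →  valid

δ = 31.83°, valid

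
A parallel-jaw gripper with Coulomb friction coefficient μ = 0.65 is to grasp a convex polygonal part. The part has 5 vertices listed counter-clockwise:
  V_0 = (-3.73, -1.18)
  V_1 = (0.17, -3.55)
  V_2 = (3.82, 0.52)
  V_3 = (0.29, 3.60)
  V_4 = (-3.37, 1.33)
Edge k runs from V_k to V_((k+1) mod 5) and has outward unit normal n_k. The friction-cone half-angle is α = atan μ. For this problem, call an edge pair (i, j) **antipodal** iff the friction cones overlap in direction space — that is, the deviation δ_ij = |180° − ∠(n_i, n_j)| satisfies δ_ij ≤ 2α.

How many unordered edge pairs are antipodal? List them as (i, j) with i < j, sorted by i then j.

α = atan 0.65 = 33.02°;  2α = 66.05°
n_0 = (-0.5193, -0.8546)
n_1 = (+0.7445, -0.6676)
n_2 = (+0.6574, +0.7535)
n_3 = (-0.5271, +0.8498)
n_4 = (-0.9899, +0.1420)
  (0,1): δ = 100.60°  ·
  (0,2): δ = 9.82°  ✓
  (0,3): δ = 63.09°  ✓
  (0,4): δ = 113.12°  ·
  (1,2): δ = 89.22°  ·
  (1,3): δ = 16.31°  ✓
  (1,4): δ = 33.72°  ✓
  (2,3): δ = 107.09°  ·
  (2,4): δ = 57.06°  ✓
  (3,4): δ = 129.97°  ·
antipodal pairs: 5

count = 5; pairs: (0,2), (0,3), (1,3), (1,4), (2,4)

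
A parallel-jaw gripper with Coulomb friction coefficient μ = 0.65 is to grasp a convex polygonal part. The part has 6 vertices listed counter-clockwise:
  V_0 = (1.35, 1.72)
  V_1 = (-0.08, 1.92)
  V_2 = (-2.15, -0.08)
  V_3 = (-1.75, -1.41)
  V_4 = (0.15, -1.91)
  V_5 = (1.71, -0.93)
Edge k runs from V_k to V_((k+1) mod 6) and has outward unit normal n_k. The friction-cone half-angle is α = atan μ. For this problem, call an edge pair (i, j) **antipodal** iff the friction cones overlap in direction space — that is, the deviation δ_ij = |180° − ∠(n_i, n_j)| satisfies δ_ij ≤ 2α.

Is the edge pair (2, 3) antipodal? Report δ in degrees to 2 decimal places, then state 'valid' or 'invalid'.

α = atan 0.65 = 33.02°;  2α = 66.05°
edge 2: e_2 = (+0.40, -1.33);  n_2 = (-0.9576, -0.2880)
edge 3: e_3 = (+1.90, -0.50);  n_3 = (-0.2545, -0.9671)
∠(n_2, n_3) = 58.52°
δ = |180° − 58.52°| = 121.48°
121.48° > 2α = 66.05°  →  invalid

δ = 121.48°, invalid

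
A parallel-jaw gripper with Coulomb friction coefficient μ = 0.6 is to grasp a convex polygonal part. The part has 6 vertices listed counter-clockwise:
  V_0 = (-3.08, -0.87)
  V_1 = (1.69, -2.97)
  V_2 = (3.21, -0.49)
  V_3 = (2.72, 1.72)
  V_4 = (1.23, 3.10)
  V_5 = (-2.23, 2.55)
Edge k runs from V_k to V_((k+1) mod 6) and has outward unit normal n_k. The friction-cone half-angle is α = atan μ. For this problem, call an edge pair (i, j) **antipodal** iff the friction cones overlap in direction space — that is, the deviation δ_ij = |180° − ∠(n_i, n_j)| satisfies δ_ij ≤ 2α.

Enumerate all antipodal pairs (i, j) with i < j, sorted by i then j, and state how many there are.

α = atan 0.6 = 30.96°;  2α = 61.93°
n_0 = (-0.4029, -0.9152)
n_1 = (+0.8526, -0.5226)
n_2 = (+0.9763, +0.2165)
n_3 = (+0.6795, +0.7337)
n_4 = (-0.1570, +0.9876)
n_5 = (-0.9705, +0.2412)
  (0,1): δ = 97.74°  ·
  (0,2): δ = 53.74°  ✓
  (0,3): δ = 19.04°  ✓
  (0,4): δ = 32.79°  ✓
  (0,5): δ = 99.80°  ·
  (1,2): δ = 135.99°  ·
  (1,3): δ = 101.30°  ·
  (1,4): δ = 49.46°  ✓
  (1,5): δ = 17.55°  ✓
  (2,3): δ = 145.31°  ·
  (2,4): δ = 93.47°  ·
  (2,5): δ = 26.46°  ✓
  (3,4): δ = 128.16°  ·
  (3,5): δ = 61.15°  ✓
  (4,5): δ = 112.99°  ·
antipodal pairs: 7

count = 7; pairs: (0,2), (0,3), (0,4), (1,4), (1,5), (2,5), (3,5)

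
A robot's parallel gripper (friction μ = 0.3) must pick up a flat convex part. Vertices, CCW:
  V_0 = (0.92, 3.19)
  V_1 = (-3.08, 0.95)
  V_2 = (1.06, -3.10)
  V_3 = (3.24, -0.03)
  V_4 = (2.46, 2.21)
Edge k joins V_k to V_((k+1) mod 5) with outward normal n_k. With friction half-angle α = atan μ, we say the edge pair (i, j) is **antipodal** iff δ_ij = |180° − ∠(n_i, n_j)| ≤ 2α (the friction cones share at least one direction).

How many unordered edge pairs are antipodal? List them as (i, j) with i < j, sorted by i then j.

α = atan 0.3 = 16.70°;  2α = 33.40°
n_0 = (-0.4886, +0.8725)
n_1 = (-0.6993, -0.7148)
n_2 = (+0.8153, -0.5790)
n_3 = (+0.9444, +0.3288)
n_4 = (+0.5369, +0.8437)
  (0,1): δ = 73.62°  ·
  (0,2): δ = 25.37°  ✓
  (0,3): δ = 79.95°  ·
  (0,4): δ = 118.28°  ·
  (1,2): δ = 81.01°  ·
  (1,3): δ = 26.43°  ✓
  (1,4): δ = 11.90°  ✓
  (2,3): δ = 125.42°  ·
  (2,4): δ = 87.09°  ·
  (3,4): δ = 141.67°  ·
antipodal pairs: 3

count = 3; pairs: (0,2), (1,3), (1,4)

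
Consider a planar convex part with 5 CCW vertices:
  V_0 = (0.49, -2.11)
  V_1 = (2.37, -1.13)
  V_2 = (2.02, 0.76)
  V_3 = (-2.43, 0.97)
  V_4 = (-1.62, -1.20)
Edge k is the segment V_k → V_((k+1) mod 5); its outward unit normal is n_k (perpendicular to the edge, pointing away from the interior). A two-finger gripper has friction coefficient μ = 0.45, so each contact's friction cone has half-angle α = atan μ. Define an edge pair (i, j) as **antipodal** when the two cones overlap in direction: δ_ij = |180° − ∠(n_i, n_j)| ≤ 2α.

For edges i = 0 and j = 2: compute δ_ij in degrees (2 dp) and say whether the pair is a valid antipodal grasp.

δ = 30.23°, valid

α = atan 0.45 = 24.23°;  2α = 48.46°
edge 0: e_0 = (+1.88, +0.98);  n_0 = (+0.4622, -0.8868)
edge 2: e_2 = (-4.45, +0.21);  n_2 = (+0.0471, +0.9989)
∠(n_0, n_2) = 149.77°
δ = |180° − 149.77°| = 30.23°
30.23° ≤ 2α = 48.46°  →  valid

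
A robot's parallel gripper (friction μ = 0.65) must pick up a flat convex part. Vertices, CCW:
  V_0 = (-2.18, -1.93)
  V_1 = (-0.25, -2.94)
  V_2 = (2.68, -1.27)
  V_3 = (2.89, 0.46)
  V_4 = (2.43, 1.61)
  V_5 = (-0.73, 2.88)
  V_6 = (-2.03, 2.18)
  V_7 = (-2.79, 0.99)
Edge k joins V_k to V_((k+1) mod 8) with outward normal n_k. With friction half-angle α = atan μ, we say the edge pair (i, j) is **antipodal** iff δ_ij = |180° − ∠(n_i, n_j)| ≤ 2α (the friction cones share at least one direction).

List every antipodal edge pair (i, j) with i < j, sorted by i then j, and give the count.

count = 12; pairs: (0,3), (0,4), (0,5), (1,4), (1,5), (1,6), (2,5), (2,6), (2,7), (3,6), (3,7), (4,7)

α = atan 0.65 = 33.02°;  2α = 66.05°
n_0 = (-0.4637, -0.8860)
n_1 = (+0.4952, -0.8688)
n_2 = (+0.9927, -0.1205)
n_3 = (+0.9285, +0.3714)
n_4 = (+0.3729, +0.9279)
n_5 = (-0.4741, +0.8805)
n_6 = (-0.8428, +0.5382)
n_7 = (-0.9789, -0.2045)
  (0,1): δ = 122.69°  ·
  (0,2): δ = 69.30°  ·
  (0,3): δ = 40.57°  ✓
  (0,4): δ = 5.73°  ✓
  (0,5): δ = 55.92°  ✓
  (0,6): δ = 85.06°  ·
  (0,7): δ = 129.42°  ·
  (1,2): δ = 126.60°  ·
  (1,3): δ = 97.88°  ·
  (1,4): δ = 51.58°  ✓
  (1,5): δ = 1.38°  ✓
  (1,6): δ = 27.75°  ✓
  (1,7): δ = 72.12°  ·
  (2,3): δ = 151.28°  ·
  (2,4): δ = 104.97°  ·
  (2,5): δ = 54.78°  ✓
  (2,6): δ = 25.64°  ✓
  (2,7): δ = 18.72°  ✓
  (3,4): δ = 133.70°  ·
  (3,5): δ = 83.50°  ·
  (3,6): δ = 54.37°  ✓
  (3,7): δ = 10.00°  ✓
  (4,5): δ = 129.80°  ·
  (4,6): δ = 100.67°  ·
  (4,7): δ = 56.31°  ✓
  (5,6): δ = 150.87°  ·
  (5,7): δ = 106.50°  ·
  (6,7): δ = 135.64°  ·
antipodal pairs: 12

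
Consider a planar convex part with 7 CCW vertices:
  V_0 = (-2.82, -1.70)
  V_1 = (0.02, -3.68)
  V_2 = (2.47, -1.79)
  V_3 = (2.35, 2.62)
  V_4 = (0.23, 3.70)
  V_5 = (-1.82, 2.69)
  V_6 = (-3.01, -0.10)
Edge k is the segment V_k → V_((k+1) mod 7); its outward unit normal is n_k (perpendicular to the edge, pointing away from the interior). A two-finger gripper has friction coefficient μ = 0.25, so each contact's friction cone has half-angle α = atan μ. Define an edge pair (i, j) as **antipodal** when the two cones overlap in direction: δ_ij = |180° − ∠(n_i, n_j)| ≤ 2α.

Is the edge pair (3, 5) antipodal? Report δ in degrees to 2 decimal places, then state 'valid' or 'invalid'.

δ = 86.10°, invalid

α = atan 0.25 = 14.04°;  2α = 28.07°
edge 3: e_3 = (-2.12, +1.08);  n_3 = (+0.4539, +0.8910)
edge 5: e_5 = (-1.19, -2.79);  n_5 = (-0.9198, +0.3923)
∠(n_3, n_5) = 93.90°
δ = |180° − 93.90°| = 86.10°
86.10° > 2α = 28.07°  →  invalid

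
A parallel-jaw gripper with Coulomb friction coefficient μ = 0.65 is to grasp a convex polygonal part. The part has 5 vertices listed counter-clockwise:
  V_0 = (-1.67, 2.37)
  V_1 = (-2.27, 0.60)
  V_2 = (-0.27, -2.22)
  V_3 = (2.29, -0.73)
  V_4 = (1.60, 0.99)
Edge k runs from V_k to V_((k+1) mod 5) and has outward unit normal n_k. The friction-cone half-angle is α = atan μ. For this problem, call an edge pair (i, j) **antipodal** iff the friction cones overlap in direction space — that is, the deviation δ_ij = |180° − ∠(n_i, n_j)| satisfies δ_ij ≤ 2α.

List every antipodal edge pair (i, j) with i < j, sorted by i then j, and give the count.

count = 5; pairs: (0,2), (0,3), (1,3), (1,4), (2,4)

α = atan 0.65 = 33.02°;  2α = 66.05°
n_0 = (-0.9471, +0.3210)
n_1 = (-0.8157, -0.5785)
n_2 = (+0.5030, -0.8643)
n_3 = (+0.9281, +0.3723)
n_4 = (+0.3888, +0.9213)
  (0,1): δ = 125.93°  ·
  (0,2): δ = 41.07°  ✓
  (0,3): δ = 40.58°  ✓
  (0,4): δ = 85.85°  ·
  (1,2): δ = 95.14°  ·
  (1,3): δ = 13.49°  ✓
  (1,4): δ = 31.77°  ✓
  (2,3): δ = 98.34°  ·
  (2,4): δ = 53.08°  ✓
  (3,4): δ = 134.74°  ·
antipodal pairs: 5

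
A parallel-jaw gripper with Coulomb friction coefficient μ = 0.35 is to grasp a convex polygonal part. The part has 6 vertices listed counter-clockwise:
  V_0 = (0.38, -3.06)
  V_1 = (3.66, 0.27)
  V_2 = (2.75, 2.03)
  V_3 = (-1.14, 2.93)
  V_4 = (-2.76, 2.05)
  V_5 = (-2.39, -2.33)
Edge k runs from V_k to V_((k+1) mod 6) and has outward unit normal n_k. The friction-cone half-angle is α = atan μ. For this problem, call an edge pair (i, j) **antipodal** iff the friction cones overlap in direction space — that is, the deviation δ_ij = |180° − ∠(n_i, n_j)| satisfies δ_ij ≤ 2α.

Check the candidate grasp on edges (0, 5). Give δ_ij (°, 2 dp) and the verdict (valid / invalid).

δ = 119.80°, invalid

α = atan 0.35 = 19.29°;  2α = 38.58°
edge 0: e_0 = (+3.28, +3.33);  n_0 = (+0.7124, -0.7017)
edge 5: e_5 = (+2.77, -0.73);  n_5 = (-0.2548, -0.9670)
∠(n_0, n_5) = 60.20°
δ = |180° − 60.20°| = 119.80°
119.80° > 2α = 38.58°  →  invalid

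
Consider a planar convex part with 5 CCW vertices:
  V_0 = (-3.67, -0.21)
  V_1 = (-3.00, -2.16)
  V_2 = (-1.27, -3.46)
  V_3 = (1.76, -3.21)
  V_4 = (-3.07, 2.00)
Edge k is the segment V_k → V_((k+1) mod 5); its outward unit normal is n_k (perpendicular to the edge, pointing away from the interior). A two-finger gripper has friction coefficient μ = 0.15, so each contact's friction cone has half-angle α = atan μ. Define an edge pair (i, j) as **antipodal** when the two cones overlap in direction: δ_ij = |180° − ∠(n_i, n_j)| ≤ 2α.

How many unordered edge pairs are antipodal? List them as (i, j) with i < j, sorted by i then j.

count = 1; pairs: (1,3)

α = atan 0.15 = 8.53°;  2α = 17.06°
n_0 = (-0.9457, -0.3249)
n_1 = (-0.6007, -0.7994)
n_2 = (+0.0822, -0.9966)
n_3 = (+0.7333, +0.6799)
n_4 = (-0.9651, +0.2620)
  (0,1): δ = 145.89°  ·
  (0,2): δ = 104.25°  ·
  (0,3): δ = 23.87°  ·
  (0,4): δ = 145.85°  ·
  (1,2): δ = 138.36°  ·
  (1,3): δ = 10.24°  ✓
  (1,4): δ = 111.73°  ·
  (2,3): δ = 51.88°  ·
  (2,4): δ = 70.09°  ·
  (3,4): δ = 58.02°  ·
antipodal pairs: 1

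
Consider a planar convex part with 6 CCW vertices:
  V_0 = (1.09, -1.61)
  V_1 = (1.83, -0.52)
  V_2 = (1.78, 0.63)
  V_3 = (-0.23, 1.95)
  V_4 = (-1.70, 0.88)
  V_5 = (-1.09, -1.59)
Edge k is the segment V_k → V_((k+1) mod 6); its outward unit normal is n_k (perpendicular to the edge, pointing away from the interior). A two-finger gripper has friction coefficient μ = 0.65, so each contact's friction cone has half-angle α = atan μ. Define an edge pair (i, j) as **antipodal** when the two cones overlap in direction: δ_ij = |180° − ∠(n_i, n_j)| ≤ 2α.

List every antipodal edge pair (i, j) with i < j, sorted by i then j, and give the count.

count = 7; pairs: (0,3), (0,4), (1,3), (1,4), (2,4), (2,5), (3,5)

α = atan 0.65 = 33.02°;  2α = 66.05°
n_0 = (+0.8273, -0.5617)
n_1 = (+0.9991, +0.0434)
n_2 = (+0.5489, +0.8359)
n_3 = (-0.5885, +0.8085)
n_4 = (-0.9708, -0.2398)
n_5 = (-0.0092, -1.0000)
  (0,1): δ = 143.34°  ·
  (0,2): δ = 89.12°  ·
  (0,3): δ = 19.78°  ✓
  (0,4): δ = 48.04°  ✓
  (0,5): δ = 123.65°  ·
  (1,2): δ = 125.78°  ·
  (1,3): δ = 56.44°  ✓
  (1,4): δ = 11.38°  ✓
  (1,5): δ = 86.98°  ·
  (2,3): δ = 110.66°  ·
  (2,4): δ = 42.83°  ✓
  (2,5): δ = 32.77°  ✓
  (3,4): δ = 112.18°  ·
  (3,5): δ = 36.58°  ✓
  (4,5): δ = 104.40°  ·
antipodal pairs: 7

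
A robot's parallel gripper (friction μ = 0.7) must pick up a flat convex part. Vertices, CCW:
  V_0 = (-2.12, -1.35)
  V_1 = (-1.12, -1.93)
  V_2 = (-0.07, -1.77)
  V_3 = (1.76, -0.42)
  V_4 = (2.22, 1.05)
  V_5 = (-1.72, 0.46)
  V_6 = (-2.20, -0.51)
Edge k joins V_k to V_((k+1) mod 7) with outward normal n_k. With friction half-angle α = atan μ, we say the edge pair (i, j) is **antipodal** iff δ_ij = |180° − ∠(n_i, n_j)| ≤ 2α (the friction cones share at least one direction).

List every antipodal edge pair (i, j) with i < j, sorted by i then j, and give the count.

count = 9; pairs: (0,4), (1,4), (1,5), (2,4), (2,5), (2,6), (3,4), (3,5), (3,6)

α = atan 0.7 = 34.99°;  2α = 69.98°
n_0 = (-0.5017, -0.8650)
n_1 = (+0.1506, -0.9886)
n_2 = (+0.5936, -0.8047)
n_3 = (+0.9544, -0.2986)
n_4 = (-0.1481, +0.9890)
n_5 = (-0.8963, +0.4435)
n_6 = (-0.9955, -0.0948)
  (0,1): δ = 141.22°  ·
  (0,2): δ = 113.47°  ·
  (0,3): δ = 77.26°  ·
  (0,4): δ = 38.63°  ✓
  (0,5): δ = 93.79°  ·
  (0,6): δ = 125.55°  ·
  (1,2): δ = 152.25°  ·
  (1,3): δ = 116.04°  ·
  (1,4): δ = 0.15°  ✓
  (1,5): δ = 55.01°  ✓
  (1,6): δ = 86.78°  ·
  (2,3): δ = 143.79°  ·
  (2,4): δ = 27.90°  ✓
  (2,5): δ = 27.26°  ✓
  (2,6): δ = 59.02°  ✓
  (3,4): δ = 64.11°  ✓
  (3,5): δ = 8.95°  ✓
  (3,6): δ = 22.82°  ✓
  (4,5): δ = 124.84°  ·
  (4,6): δ = 93.08°  ·
  (5,6): δ = 148.23°  ·
antipodal pairs: 9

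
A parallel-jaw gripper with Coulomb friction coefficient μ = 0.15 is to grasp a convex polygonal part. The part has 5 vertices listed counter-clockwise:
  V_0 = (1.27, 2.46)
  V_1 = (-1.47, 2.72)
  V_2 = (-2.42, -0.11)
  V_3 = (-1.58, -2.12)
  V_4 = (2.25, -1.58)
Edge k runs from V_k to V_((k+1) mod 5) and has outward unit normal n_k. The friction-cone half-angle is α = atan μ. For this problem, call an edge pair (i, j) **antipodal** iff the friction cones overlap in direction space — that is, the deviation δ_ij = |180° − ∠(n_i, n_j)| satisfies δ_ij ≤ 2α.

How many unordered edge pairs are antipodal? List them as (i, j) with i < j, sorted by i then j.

count = 2; pairs: (0,3), (2,4)

α = atan 0.15 = 8.53°;  2α = 17.06°
n_0 = (+0.0945, +0.9955)
n_1 = (-0.9480, +0.3182)
n_2 = (-0.9227, -0.3856)
n_3 = (+0.1396, -0.9902)
n_4 = (+0.9718, +0.2357)
  (0,1): δ = 103.14°  ·
  (0,2): δ = 61.90°  ·
  (0,3): δ = 13.45°  ✓
  (0,4): δ = 109.06°  ·
  (1,2): δ = 138.76°  ·
  (1,3): δ = 63.42°  ·
  (1,4): δ = 32.19°  ·
  (2,3): δ = 104.66°  ·
  (2,4): δ = 9.05°  ✓
  (3,4): δ = 84.39°  ·
antipodal pairs: 2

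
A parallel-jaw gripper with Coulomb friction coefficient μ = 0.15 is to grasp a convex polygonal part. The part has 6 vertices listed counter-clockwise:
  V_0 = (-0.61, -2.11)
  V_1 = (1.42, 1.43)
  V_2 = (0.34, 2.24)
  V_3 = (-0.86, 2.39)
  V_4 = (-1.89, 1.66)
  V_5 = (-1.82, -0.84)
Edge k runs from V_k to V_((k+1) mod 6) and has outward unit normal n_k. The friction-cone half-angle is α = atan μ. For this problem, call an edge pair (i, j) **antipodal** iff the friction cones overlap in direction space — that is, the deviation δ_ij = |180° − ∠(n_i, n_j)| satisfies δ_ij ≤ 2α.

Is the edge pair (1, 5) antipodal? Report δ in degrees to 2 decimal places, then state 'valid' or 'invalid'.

α = atan 0.15 = 8.53°;  2α = 17.06°
edge 1: e_1 = (-1.08, +0.81);  n_1 = (+0.6000, +0.8000)
edge 5: e_5 = (+1.21, -1.27);  n_5 = (-0.7240, -0.6898)
∠(n_1, n_5) = 170.48°
δ = |180° − 170.48°| = 9.52°
9.52° ≤ 2α = 17.06°  →  valid

δ = 9.52°, valid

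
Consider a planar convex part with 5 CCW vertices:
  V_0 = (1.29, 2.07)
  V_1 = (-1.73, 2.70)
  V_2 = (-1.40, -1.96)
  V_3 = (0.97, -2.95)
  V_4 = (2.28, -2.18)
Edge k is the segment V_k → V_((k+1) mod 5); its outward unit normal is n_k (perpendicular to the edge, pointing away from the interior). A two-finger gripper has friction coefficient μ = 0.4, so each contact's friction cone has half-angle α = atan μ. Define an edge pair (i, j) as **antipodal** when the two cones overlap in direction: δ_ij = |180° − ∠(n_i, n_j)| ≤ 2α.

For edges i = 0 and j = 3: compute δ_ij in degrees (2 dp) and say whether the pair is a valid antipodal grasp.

δ = 42.23°, valid

α = atan 0.4 = 21.80°;  2α = 43.60°
edge 0: e_0 = (-3.02, +0.63);  n_0 = (+0.2042, +0.9789)
edge 3: e_3 = (+1.31, +0.77);  n_3 = (+0.5067, -0.8621)
∠(n_0, n_3) = 137.77°
δ = |180° − 137.77°| = 42.23°
42.23° ≤ 2α = 43.60°  →  valid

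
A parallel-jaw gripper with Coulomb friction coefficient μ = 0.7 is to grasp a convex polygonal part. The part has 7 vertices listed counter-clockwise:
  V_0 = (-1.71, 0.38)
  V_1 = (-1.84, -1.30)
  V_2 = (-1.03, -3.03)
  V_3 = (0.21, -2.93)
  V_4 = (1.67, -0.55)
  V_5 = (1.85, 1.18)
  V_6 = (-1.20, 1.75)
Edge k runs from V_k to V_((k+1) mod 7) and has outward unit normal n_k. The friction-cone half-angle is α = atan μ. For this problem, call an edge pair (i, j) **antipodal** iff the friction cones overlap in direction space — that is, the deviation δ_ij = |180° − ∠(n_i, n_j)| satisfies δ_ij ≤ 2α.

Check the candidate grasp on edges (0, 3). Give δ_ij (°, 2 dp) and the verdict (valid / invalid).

α = atan 0.7 = 34.99°;  2α = 69.98°
edge 0: e_0 = (-0.13, -1.68);  n_0 = (-0.9970, +0.0772)
edge 3: e_3 = (+1.46, +2.38);  n_3 = (+0.8524, -0.5229)
∠(n_0, n_3) = 152.90°
δ = |180° − 152.90°| = 27.10°
27.10° ≤ 2α = 69.98°  →  valid

δ = 27.10°, valid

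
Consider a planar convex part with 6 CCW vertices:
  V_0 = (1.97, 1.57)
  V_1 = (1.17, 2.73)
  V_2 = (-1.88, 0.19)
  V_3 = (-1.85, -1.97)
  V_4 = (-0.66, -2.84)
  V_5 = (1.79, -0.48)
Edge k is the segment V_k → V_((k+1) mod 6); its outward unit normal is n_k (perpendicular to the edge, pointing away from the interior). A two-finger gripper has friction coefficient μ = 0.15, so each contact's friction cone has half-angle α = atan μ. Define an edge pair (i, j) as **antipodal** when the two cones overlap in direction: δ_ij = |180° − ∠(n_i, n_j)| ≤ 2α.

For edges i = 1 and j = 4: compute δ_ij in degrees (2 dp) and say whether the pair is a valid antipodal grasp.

α = atan 0.15 = 8.53°;  2α = 17.06°
edge 1: e_1 = (-3.05, -2.54);  n_1 = (-0.6399, +0.7684)
edge 4: e_4 = (+2.45, +2.36);  n_4 = (+0.6938, -0.7202)
∠(n_1, n_4) = 175.86°
δ = |180° − 175.86°| = 4.14°
4.14° ≤ 2α = 17.06°  →  valid

δ = 4.14°, valid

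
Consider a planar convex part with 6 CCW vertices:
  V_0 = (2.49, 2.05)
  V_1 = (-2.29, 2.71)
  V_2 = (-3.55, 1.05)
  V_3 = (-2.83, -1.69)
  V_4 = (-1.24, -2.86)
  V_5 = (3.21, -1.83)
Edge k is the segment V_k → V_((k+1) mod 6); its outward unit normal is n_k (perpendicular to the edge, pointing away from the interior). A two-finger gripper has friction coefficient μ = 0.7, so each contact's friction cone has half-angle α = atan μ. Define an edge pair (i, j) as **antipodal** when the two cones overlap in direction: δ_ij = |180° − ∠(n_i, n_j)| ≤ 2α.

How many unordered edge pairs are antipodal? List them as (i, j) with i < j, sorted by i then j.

count = 7; pairs: (0,2), (0,3), (0,4), (1,4), (1,5), (2,5), (3,5)

α = atan 0.7 = 34.99°;  2α = 69.98°
n_0 = (+0.1368, +0.9906)
n_1 = (-0.7965, +0.6046)
n_2 = (-0.9672, -0.2541)
n_3 = (-0.5927, -0.8054)
n_4 = (+0.2255, -0.9742)
n_5 = (+0.9832, +0.1825)
  (0,1): δ = 119.34°  ·
  (0,2): δ = 67.42°  ✓
  (0,3): δ = 28.49°  ✓
  (0,4): δ = 20.89°  ✓
  (0,5): δ = 108.37°  ·
  (1,2): δ = 128.08°  ·
  (1,3): δ = 89.15°  ·
  (1,4): δ = 39.77°  ✓
  (1,5): δ = 47.71°  ✓
  (2,3): δ = 141.07°  ·
  (2,4): δ = 91.69°  ·
  (2,5): δ = 4.21°  ✓
  (3,4): δ = 130.62°  ·
  (3,5): δ = 43.14°  ✓
  (4,5): δ = 92.52°  ·
antipodal pairs: 7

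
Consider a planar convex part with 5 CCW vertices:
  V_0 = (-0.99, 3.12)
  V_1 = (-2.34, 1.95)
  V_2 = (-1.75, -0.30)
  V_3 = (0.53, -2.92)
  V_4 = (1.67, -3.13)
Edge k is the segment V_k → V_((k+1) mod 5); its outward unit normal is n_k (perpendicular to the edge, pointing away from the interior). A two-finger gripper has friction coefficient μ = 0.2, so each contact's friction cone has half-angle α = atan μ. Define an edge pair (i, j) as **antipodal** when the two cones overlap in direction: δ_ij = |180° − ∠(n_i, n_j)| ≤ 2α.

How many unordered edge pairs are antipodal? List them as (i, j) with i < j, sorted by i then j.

α = atan 0.2 = 11.31°;  2α = 22.62°
n_0 = (-0.6549, +0.7557)
n_1 = (-0.9673, -0.2536)
n_2 = (-0.7544, -0.6565)
n_3 = (-0.1812, -0.9835)
n_4 = (+0.9201, +0.3916)
  (0,1): δ = 116.22°  ·
  (0,2): δ = 89.88°  ·
  (0,3): δ = 51.35°  ·
  (0,4): δ = 72.14°  ·
  (1,2): δ = 153.66°  ·
  (1,3): δ = 115.13°  ·
  (1,4): δ = 8.36°  ✓
  (2,3): δ = 141.47°  ·
  (2,4): δ = 17.98°  ✓
  (3,4): δ = 56.51°  ·
antipodal pairs: 2

count = 2; pairs: (1,4), (2,4)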